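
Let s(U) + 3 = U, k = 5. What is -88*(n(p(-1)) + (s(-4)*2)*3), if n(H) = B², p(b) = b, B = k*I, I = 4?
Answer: -31504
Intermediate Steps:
B = 20 (B = 5*4 = 20)
s(U) = -3 + U
n(H) = 400 (n(H) = 20² = 400)
-88*(n(p(-1)) + (s(-4)*2)*3) = -88*(400 + ((-3 - 4)*2)*3) = -88*(400 - 7*2*3) = -88*(400 - 14*3) = -88*(400 - 42) = -88*358 = -31504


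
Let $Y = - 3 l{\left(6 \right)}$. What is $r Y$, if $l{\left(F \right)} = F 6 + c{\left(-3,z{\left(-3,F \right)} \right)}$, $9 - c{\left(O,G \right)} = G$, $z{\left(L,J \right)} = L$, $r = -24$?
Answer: $3456$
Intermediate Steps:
$c{\left(O,G \right)} = 9 - G$
$l{\left(F \right)} = 12 + 6 F$ ($l{\left(F \right)} = F 6 + \left(9 - -3\right) = 6 F + \left(9 + 3\right) = 6 F + 12 = 12 + 6 F$)
$Y = -144$ ($Y = - 3 \left(12 + 6 \cdot 6\right) = - 3 \left(12 + 36\right) = \left(-3\right) 48 = -144$)
$r Y = \left(-24\right) \left(-144\right) = 3456$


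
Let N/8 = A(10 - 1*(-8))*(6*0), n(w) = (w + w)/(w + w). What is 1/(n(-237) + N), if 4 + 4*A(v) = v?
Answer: 1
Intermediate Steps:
A(v) = -1 + v/4
n(w) = 1 (n(w) = (2*w)/((2*w)) = (2*w)*(1/(2*w)) = 1)
N = 0 (N = 8*((-1 + (10 - 1*(-8))/4)*(6*0)) = 8*((-1 + (10 + 8)/4)*0) = 8*((-1 + (1/4)*18)*0) = 8*((-1 + 9/2)*0) = 8*((7/2)*0) = 8*0 = 0)
1/(n(-237) + N) = 1/(1 + 0) = 1/1 = 1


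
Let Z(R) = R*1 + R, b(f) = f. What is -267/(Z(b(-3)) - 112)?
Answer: 267/118 ≈ 2.2627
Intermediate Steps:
Z(R) = 2*R (Z(R) = R + R = 2*R)
-267/(Z(b(-3)) - 112) = -267/(2*(-3) - 112) = -267/(-6 - 112) = -267/(-118) = -267*(-1/118) = 267/118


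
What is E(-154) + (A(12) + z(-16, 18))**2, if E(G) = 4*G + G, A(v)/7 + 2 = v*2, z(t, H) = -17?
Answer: 17999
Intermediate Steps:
A(v) = -14 + 14*v (A(v) = -14 + 7*(v*2) = -14 + 7*(2*v) = -14 + 14*v)
E(G) = 5*G
E(-154) + (A(12) + z(-16, 18))**2 = 5*(-154) + ((-14 + 14*12) - 17)**2 = -770 + ((-14 + 168) - 17)**2 = -770 + (154 - 17)**2 = -770 + 137**2 = -770 + 18769 = 17999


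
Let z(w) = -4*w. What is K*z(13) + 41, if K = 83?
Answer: -4275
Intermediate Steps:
K*z(13) + 41 = 83*(-4*13) + 41 = 83*(-52) + 41 = -4316 + 41 = -4275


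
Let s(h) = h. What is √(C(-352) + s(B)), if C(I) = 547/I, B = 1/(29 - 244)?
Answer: I*√557936610/18920 ≈ 1.2485*I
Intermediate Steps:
B = -1/215 (B = 1/(-215) = -1/215 ≈ -0.0046512)
√(C(-352) + s(B)) = √(547/(-352) - 1/215) = √(547*(-1/352) - 1/215) = √(-547/352 - 1/215) = √(-117957/75680) = I*√557936610/18920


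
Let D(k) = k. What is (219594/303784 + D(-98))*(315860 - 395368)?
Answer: 22591921451/2921 ≈ 7.7343e+6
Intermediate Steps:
(219594/303784 + D(-98))*(315860 - 395368) = (219594/303784 - 98)*(315860 - 395368) = (219594*(1/303784) - 98)*(-79508) = (109797/151892 - 98)*(-79508) = -14775619/151892*(-79508) = 22591921451/2921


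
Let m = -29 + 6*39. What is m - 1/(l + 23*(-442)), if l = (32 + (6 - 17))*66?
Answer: 1799901/8780 ≈ 205.00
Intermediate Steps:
m = 205 (m = -29 + 234 = 205)
l = 1386 (l = (32 - 11)*66 = 21*66 = 1386)
m - 1/(l + 23*(-442)) = 205 - 1/(1386 + 23*(-442)) = 205 - 1/(1386 - 10166) = 205 - 1/(-8780) = 205 - 1*(-1/8780) = 205 + 1/8780 = 1799901/8780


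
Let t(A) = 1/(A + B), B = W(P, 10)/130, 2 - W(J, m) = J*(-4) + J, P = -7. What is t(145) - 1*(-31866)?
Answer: 600068776/18831 ≈ 31866.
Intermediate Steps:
W(J, m) = 2 + 3*J (W(J, m) = 2 - (J*(-4) + J) = 2 - (-4*J + J) = 2 - (-3)*J = 2 + 3*J)
B = -19/130 (B = (2 + 3*(-7))/130 = (2 - 21)*(1/130) = -19*1/130 = -19/130 ≈ -0.14615)
t(A) = 1/(-19/130 + A) (t(A) = 1/(A - 19/130) = 1/(-19/130 + A))
t(145) - 1*(-31866) = 130/(-19 + 130*145) - 1*(-31866) = 130/(-19 + 18850) + 31866 = 130/18831 + 31866 = 600068776/18831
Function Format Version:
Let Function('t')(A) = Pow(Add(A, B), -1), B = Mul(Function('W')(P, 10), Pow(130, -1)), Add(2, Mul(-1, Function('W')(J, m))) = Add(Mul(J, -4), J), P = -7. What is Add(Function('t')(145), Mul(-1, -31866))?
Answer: Rational(600068776, 18831) ≈ 31866.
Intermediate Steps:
Function('W')(J, m) = Add(2, Mul(3, J)) (Function('W')(J, m) = Add(2, Mul(-1, Add(Mul(J, -4), J))) = Add(2, Mul(-1, Add(Mul(-4, J), J))) = Add(2, Mul(-1, Mul(-3, J))) = Add(2, Mul(3, J)))
B = Rational(-19, 130) (B = Mul(Add(2, Mul(3, -7)), Pow(130, -1)) = Mul(Add(2, -21), Rational(1, 130)) = Mul(-19, Rational(1, 130)) = Rational(-19, 130) ≈ -0.14615)
Function('t')(A) = Pow(Add(Rational(-19, 130), A), -1) (Function('t')(A) = Pow(Add(A, Rational(-19, 130)), -1) = Pow(Add(Rational(-19, 130), A), -1))
Add(Function('t')(145), Mul(-1, -31866)) = Add(Mul(130, Pow(Add(-19, Mul(130, 145)), -1)), Mul(-1, -31866)) = Add(Mul(130, Pow(Add(-19, 18850), -1)), 31866) = Add(Mul(130, Pow(18831, -1)), 31866) = Add(Mul(130, Rational(1, 18831)), 31866) = Add(Rational(130, 18831), 31866) = Rational(600068776, 18831)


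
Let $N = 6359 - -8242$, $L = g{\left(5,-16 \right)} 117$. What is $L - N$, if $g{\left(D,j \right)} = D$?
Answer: $-14016$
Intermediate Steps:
$L = 585$ ($L = 5 \cdot 117 = 585$)
$N = 14601$ ($N = 6359 + 8242 = 14601$)
$L - N = 585 - 14601 = -14016$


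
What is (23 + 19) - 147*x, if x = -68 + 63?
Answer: 777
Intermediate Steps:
x = -5
(23 + 19) - 147*x = (23 + 19) - 147*(-5) = 42 + 735 = 777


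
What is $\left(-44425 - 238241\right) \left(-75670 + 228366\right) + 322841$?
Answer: $-43161644695$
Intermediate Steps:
$\left(-44425 - 238241\right) \left(-75670 + 228366\right) + 322841 = \left(-282666\right) 152696 + 322841 = -43161967536 + 322841 = -43161644695$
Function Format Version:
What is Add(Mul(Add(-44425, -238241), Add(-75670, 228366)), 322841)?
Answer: -43161644695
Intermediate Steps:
Add(Mul(Add(-44425, -238241), Add(-75670, 228366)), 322841) = Add(Mul(-282666, 152696), 322841) = Add(-43161967536, 322841) = -43161644695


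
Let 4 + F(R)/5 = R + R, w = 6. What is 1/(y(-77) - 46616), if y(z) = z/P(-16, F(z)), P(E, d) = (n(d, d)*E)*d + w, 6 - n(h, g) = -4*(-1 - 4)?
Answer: -176954/8248887587 ≈ -2.1452e-5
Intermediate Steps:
n(h, g) = -14 (n(h, g) = 6 - (-4)*(-1 - 4) = 6 - (-4)*(-5) = 6 - 1*20 = 6 - 20 = -14)
F(R) = -20 + 10*R (F(R) = -20 + 5*(R + R) = -20 + 5*(2*R) = -20 + 10*R)
P(E, d) = 6 - 14*E*d (P(E, d) = (-14*E)*d + 6 = -14*E*d + 6 = 6 - 14*E*d)
y(z) = z/(-4474 + 2240*z) (y(z) = z/(6 - 14*(-16)*(-20 + 10*z)) = z/(6 + (-4480 + 2240*z)) = z/(-4474 + 2240*z))
1/(y(-77) - 46616) = 1/((½)*(-77)/(-2237 + 1120*(-77)) - 46616) = 1/((½)*(-77)/(-2237 - 86240) - 46616) = 1/((½)*(-77)/(-88477) - 46616) = 1/((½)*(-77)*(-1/88477) - 46616) = 1/(77/176954 - 46616) = 1/(-8248887587/176954) = -176954/8248887587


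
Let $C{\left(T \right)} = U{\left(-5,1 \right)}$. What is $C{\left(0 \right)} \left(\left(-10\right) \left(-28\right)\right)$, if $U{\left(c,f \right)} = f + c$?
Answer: $-1120$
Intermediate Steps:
$U{\left(c,f \right)} = c + f$
$C{\left(T \right)} = -4$ ($C{\left(T \right)} = -5 + 1 = -4$)
$C{\left(0 \right)} \left(\left(-10\right) \left(-28\right)\right) = - 4 \left(\left(-10\right) \left(-28\right)\right) = \left(-4\right) 280 = -1120$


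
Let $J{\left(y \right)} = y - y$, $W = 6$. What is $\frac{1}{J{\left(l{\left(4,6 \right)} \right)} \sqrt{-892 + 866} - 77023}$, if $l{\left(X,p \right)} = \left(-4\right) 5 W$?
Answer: $- \frac{1}{77023} \approx -1.2983 \cdot 10^{-5}$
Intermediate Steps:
$l{\left(X,p \right)} = -120$ ($l{\left(X,p \right)} = \left(-4\right) 5 \cdot 6 = \left(-20\right) 6 = -120$)
$J{\left(y \right)} = 0$
$\frac{1}{J{\left(l{\left(4,6 \right)} \right)} \sqrt{-892 + 866} - 77023} = \frac{1}{0 \sqrt{-892 + 866} - 77023} = \frac{1}{0 \sqrt{-26} - 77023} = \frac{1}{0 i \sqrt{26} - 77023} = \frac{1}{0 - 77023} = \frac{1}{-77023} = - \frac{1}{77023}$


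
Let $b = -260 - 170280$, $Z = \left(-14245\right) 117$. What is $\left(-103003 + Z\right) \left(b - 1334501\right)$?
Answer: $2663422896388$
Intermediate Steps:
$Z = -1666665$
$b = -170540$ ($b = -260 - 170280 = -170540$)
$\left(-103003 + Z\right) \left(b - 1334501\right) = \left(-103003 - 1666665\right) \left(-170540 - 1334501\right) = \left(-1769668\right) \left(-1505041\right) = 2663422896388$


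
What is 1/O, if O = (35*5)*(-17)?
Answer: -1/2975 ≈ -0.00033613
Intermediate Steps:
O = -2975 (O = 175*(-17) = -2975)
1/O = 1/(-2975) = -1/2975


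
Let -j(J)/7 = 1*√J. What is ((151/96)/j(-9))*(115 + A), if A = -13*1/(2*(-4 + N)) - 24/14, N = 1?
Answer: 732199*I/84672 ≈ 8.6475*I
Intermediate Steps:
j(J) = -7*√J
A = 19/42 (A = -13*1/(2*(-4 + 1)) - 24/14 = -13/((-3*2)) - 24*1/14 = -13/(-6) - 12/7 = -13*(-⅙) - 12/7 = 13/6 - 12/7 = 19/42 ≈ 0.45238)
((151/96)/j(-9))*(115 + A) = ((151/96)/((-21*I)))*(115 + 19/42) = ((151*(1/96))/((-21*I)))*(4849/42) = (151/(96*((-21*I))))*(4849/42) = (151*(I/21)/96)*(4849/42) = (151*I/2016)*(4849/42) = 732199*I/84672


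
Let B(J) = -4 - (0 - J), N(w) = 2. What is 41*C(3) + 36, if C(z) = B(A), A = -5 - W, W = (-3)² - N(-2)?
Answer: -620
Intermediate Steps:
W = 7 (W = (-3)² - 1*2 = 9 - 2 = 7)
A = -12 (A = -5 - 1*7 = -5 - 7 = -12)
B(J) = -4 + J (B(J) = -4 - (-1)*J = -4 + J)
C(z) = -16 (C(z) = -4 - 12 = -16)
41*C(3) + 36 = 41*(-16) + 36 = -656 + 36 = -620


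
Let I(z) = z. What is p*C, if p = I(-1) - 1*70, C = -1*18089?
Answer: 1284319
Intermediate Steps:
C = -18089
p = -71 (p = -1 - 1*70 = -1 - 70 = -71)
p*C = -71*(-18089) = 1284319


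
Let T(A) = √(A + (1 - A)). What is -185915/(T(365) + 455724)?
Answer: -37183/91145 ≈ -0.40795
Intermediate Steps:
T(A) = 1 (T(A) = √1 = 1)
-185915/(T(365) + 455724) = -185915/(1 + 455724) = -185915/455725 = -185915*1/455725 = -37183/91145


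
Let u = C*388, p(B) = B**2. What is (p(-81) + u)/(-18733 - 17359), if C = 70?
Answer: -33721/36092 ≈ -0.93431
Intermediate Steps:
u = 27160 (u = 70*388 = 27160)
(p(-81) + u)/(-18733 - 17359) = ((-81)**2 + 27160)/(-18733 - 17359) = (6561 + 27160)/(-36092) = 33721*(-1/36092) = -33721/36092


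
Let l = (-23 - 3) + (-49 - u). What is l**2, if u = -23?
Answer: 2704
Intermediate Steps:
l = -52 (l = (-23 - 3) + (-49 - 1*(-23)) = -26 + (-49 + 23) = -26 - 26 = -52)
l**2 = (-52)**2 = 2704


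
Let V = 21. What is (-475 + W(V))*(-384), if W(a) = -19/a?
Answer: 1279232/7 ≈ 1.8275e+5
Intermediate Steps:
(-475 + W(V))*(-384) = (-475 - 19/21)*(-384) = -9994/21*(-384) = 1279232/7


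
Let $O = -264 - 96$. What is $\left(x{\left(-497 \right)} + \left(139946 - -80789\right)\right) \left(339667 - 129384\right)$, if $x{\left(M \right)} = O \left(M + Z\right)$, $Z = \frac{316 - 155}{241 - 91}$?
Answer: $\frac{419796995069}{5} \approx 8.3959 \cdot 10^{10}$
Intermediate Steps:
$Z = \frac{161}{150} \approx 1.0733$
$O = -360$ ($O = -264 - 96 = -360$)
$x{\left(M \right)} = - \frac{1932}{5} - 360 M$ ($x{\left(M \right)} = - 360 \left(M + \frac{161}{150}\right) = - 360 \left(\frac{161}{150} + M\right) = - \frac{1932}{5} - 360 M$)
$\left(x{\left(-497 \right)} + \left(139946 - -80789\right)\right) \left(339667 - 129384\right) = \left(\left(- \frac{1932}{5} - -178920\right) + \left(139946 - -80789\right)\right) \left(339667 - 129384\right) = \left(\left(- \frac{1932}{5} + 178920\right) + \left(139946 + 80789\right)\right) 210283 = \left(\frac{892668}{5} + 220735\right) 210283 = \frac{1996343}{5} \cdot 210283 = \frac{419796995069}{5}$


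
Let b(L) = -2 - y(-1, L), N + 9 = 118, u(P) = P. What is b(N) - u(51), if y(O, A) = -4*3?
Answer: -41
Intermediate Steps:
y(O, A) = -12
N = 109 (N = -9 + 118 = 109)
b(L) = 10 (b(L) = -2 - 1*(-12) = -2 + 12 = 10)
b(N) - u(51) = 10 - 1*51 = 10 - 51 = -41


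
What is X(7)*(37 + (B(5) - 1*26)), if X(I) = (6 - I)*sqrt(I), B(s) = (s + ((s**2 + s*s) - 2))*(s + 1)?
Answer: -329*sqrt(7) ≈ -870.45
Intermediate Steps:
B(s) = (1 + s)*(-2 + s + 2*s**2) (B(s) = (s + ((s**2 + s**2) - 2))*(1 + s) = (s + (2*s**2 - 2))*(1 + s) = (s + (-2 + 2*s**2))*(1 + s) = (-2 + s + 2*s**2)*(1 + s) = (1 + s)*(-2 + s + 2*s**2))
X(I) = sqrt(I)*(6 - I)
X(7)*(37 + (B(5) - 1*26)) = (sqrt(7)*(6 - 1*7))*(37 + ((-2 - 1*5 + 2*5**3 + 3*5**2) - 1*26)) = (sqrt(7)*(6 - 7))*(37 + ((-2 - 5 + 2*125 + 3*25) - 26)) = (sqrt(7)*(-1))*(37 + ((-2 - 5 + 250 + 75) - 26)) = (-sqrt(7))*(37 + (318 - 26)) = (-sqrt(7))*(37 + 292) = -sqrt(7)*329 = -329*sqrt(7)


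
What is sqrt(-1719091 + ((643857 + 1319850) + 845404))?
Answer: 2*sqrt(272505) ≈ 1044.0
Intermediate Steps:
sqrt(-1719091 + ((643857 + 1319850) + 845404)) = sqrt(-1719091 + (1963707 + 845404)) = sqrt(-1719091 + 2809111) = sqrt(1090020) = 2*sqrt(272505)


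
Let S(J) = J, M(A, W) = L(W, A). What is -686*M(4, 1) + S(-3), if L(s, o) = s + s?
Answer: -1375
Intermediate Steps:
L(s, o) = 2*s
M(A, W) = 2*W
-686*M(4, 1) + S(-3) = -1372 - 3 = -1375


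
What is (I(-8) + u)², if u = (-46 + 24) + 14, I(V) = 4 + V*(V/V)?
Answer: 144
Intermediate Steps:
I(V) = 4 + V (I(V) = 4 + V*1 = 4 + V)
u = -8 (u = -22 + 14 = -8)
(I(-8) + u)² = ((4 - 8) - 8)² = (-4 - 8)² = (-12)² = 144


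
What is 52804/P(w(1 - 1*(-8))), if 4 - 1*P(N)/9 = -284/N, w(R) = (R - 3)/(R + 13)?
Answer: 13201/2352 ≈ 5.6127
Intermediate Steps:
w(R) = (-3 + R)/(13 + R)
P(N) = 36 + 2556/N (P(N) = 36 - (-2556)/N = 36 + 2556/N)
52804/P(w(1 - 1*(-8))) = 52804/(36 + 2556/(((-3 + (1 - 1*(-8)))/(13 + (1 - 1*(-8)))))) = 52804/(36 + 2556/(((-3 + (1 + 8))/(13 + (1 + 8))))) = 52804/(36 + 2556/(((-3 + 9)/(13 + 9)))) = 52804/(36 + 2556/((6/22))) = 52804/(36 + 2556/(((1/22)*6))) = 52804/(36 + 2556/(3/11)) = 52804/(36 + 2556*(11/3)) = 52804/(36 + 9372) = 52804/9408 = 52804*(1/9408) = 13201/2352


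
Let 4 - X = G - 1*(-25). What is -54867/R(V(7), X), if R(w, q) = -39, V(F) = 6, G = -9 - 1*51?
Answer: 18289/13 ≈ 1406.8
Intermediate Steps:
G = -60 (G = -9 - 51 = -60)
X = 39 (X = 4 - (-60 - 1*(-25)) = 4 - (-60 + 25) = 4 - 1*(-35) = 4 + 35 = 39)
-54867/R(V(7), X) = -54867/(-39) = -54867*(-1)/39 = -1*(-18289/13) = 18289/13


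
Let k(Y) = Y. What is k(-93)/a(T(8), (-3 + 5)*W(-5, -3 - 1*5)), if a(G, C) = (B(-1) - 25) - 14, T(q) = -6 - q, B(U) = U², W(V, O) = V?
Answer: 93/38 ≈ 2.4474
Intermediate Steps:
a(G, C) = -38 (a(G, C) = ((-1)² - 25) - 14 = (1 - 25) - 14 = -24 - 14 = -38)
k(-93)/a(T(8), (-3 + 5)*W(-5, -3 - 1*5)) = -93/(-38) = -93*(-1/38) = 93/38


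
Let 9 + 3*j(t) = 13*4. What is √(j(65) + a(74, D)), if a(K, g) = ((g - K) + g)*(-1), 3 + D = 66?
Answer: I*√339/3 ≈ 6.1373*I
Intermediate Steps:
D = 63 (D = -3 + 66 = 63)
j(t) = 43/3 (j(t) = -3 + (13*4)/3 = -3 + (⅓)*52 = -3 + 52/3 = 43/3)
a(K, g) = K - 2*g (a(K, g) = (-K + 2*g)*(-1) = K - 2*g)
√(j(65) + a(74, D)) = √(43/3 + (74 - 2*63)) = √(43/3 + (74 - 126)) = √(43/3 - 52) = √(-113/3) = I*√339/3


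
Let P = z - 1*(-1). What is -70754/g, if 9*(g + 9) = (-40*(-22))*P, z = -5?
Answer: 636786/3601 ≈ 176.84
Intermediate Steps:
P = -4 (P = -5 - 1*(-1) = -5 + 1 = -4)
g = -3601/9 (g = -9 + (-40*(-22)*(-4))/9 = -9 + (880*(-4))/9 = -9 + (⅑)*(-3520) = -9 - 3520/9 = -3601/9 ≈ -400.11)
-70754/g = -70754/(-3601/9) = -70754*(-9/3601) = 636786/3601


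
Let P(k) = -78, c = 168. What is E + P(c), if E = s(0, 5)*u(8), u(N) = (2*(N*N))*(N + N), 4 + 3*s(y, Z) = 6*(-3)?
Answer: -45290/3 ≈ -15097.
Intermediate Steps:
s(y, Z) = -22/3 (s(y, Z) = -4/3 + (6*(-3))/3 = -4/3 + (1/3)*(-18) = -4/3 - 6 = -22/3)
u(N) = 4*N**3 (u(N) = (2*N**2)*(2*N) = 4*N**3)
E = -45056/3 (E = -88*8**3/3 = -88*512/3 = -22/3*2048 = -45056/3 ≈ -15019.)
E + P(c) = -45056/3 - 78 = -45290/3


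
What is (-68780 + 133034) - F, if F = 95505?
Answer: -31251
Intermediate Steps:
(-68780 + 133034) - F = (-68780 + 133034) - 1*95505 = 64254 - 95505 = -31251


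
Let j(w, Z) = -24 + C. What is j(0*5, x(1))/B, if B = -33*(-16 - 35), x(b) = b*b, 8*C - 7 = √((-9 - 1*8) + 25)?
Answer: -185/13464 + √2/6732 ≈ -0.013530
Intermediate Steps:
C = 7/8 + √2/4 (C = 7/8 + √((-9 - 1*8) + 25)/8 = 7/8 + √((-9 - 8) + 25)/8 = 7/8 + √(-17 + 25)/8 = 7/8 + √8/8 = 7/8 + (2*√2)/8 = 7/8 + √2/4 ≈ 1.2286)
x(b) = b²
j(w, Z) = -185/8 + √2/4 (j(w, Z) = -24 + (7/8 + √2/4) = -185/8 + √2/4)
B = 1683 (B = -33*(-51) = 1683)
j(0*5, x(1))/B = (-185/8 + √2/4)/1683 = (-185/8 + √2/4)*(1/1683) = -185/13464 + √2/6732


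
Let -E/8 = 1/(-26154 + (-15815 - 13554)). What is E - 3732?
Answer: -207211828/55523 ≈ -3732.0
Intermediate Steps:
E = 8/55523 (E = -8/(-26154 + (-15815 - 13554)) = -8/(-26154 - 29369) = -8/(-55523) = -8*(-1/55523) = 8/55523 ≈ 0.00014408)
E - 3732 = 8/55523 - 3732 = -207211828/55523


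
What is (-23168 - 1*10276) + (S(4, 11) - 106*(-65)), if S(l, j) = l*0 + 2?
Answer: -26552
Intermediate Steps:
S(l, j) = 2 (S(l, j) = 0 + 2 = 2)
(-23168 - 1*10276) + (S(4, 11) - 106*(-65)) = (-23168 - 1*10276) + (2 - 106*(-65)) = (-23168 - 10276) + (2 + 6890) = -33444 + 6892 = -26552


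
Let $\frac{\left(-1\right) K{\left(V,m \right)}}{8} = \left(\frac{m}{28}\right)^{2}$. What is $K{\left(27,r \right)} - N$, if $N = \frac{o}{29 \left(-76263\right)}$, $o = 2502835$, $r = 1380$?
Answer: $- \frac{2105788590485}{108369723} \approx -19432.0$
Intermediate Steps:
$K{\left(V,m \right)} = - \frac{m^{2}}{98}$ ($K{\left(V,m \right)} = - 8 \left(\frac{m}{28}\right)^{2} = - 8 \frac{m^{2}}{784} = - \frac{m^{2}}{98}$)
$N = - \frac{2502835}{2211627}$ ($N = \frac{2502835}{29 \left(-76263\right)} = \frac{2502835}{-2211627} = 2502835 \left(- \frac{1}{2211627}\right) = - \frac{2502835}{2211627} \approx -1.1317$)
$K{\left(27,r \right)} - N = - \frac{1380^{2}}{98} - - \frac{2502835}{2211627} = \left(- \frac{1}{98}\right) 1904400 + \frac{2502835}{2211627} = - \frac{952200}{49} + \frac{2502835}{2211627} = - \frac{2105788590485}{108369723}$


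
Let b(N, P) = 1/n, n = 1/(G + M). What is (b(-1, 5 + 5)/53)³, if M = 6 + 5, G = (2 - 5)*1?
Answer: 512/148877 ≈ 0.0034391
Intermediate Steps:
G = -3 (G = -3*1 = -3)
M = 11
n = ⅛ (n = 1/(-3 + 11) = 1/8 = ⅛ ≈ 0.12500)
b(N, P) = 8 (b(N, P) = 1/(⅛) = 8)
(b(-1, 5 + 5)/53)³ = (8/53)³ = 512/148877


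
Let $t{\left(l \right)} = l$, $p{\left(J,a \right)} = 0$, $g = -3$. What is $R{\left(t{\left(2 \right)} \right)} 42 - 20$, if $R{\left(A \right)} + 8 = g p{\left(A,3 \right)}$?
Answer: $-356$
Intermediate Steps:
$R{\left(A \right)} = -8$ ($R{\left(A \right)} = -8 - 0 = -8 + 0 = -8$)
$R{\left(t{\left(2 \right)} \right)} 42 - 20 = \left(-8\right) 42 - 20 = -336 - 20 = -356$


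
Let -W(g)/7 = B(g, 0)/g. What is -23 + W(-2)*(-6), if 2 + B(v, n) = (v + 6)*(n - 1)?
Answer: 103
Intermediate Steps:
B(v, n) = -2 + (-1 + n)*(6 + v) (B(v, n) = -2 + (v + 6)*(n - 1) = -2 + (6 + v)*(-1 + n) = -2 + (-1 + n)*(6 + v))
W(g) = -7*(-8 - g)/g (W(g) = -7*(-8 - g + 6*0 + 0*g)/g = -7*(-8 - g + 0 + 0)/g = -7*(-8 - g)/g)
-23 + W(-2)*(-6) = -23 + (7 + 56/(-2))*(-6) = -23 + (7 + 56*(-1/2))*(-6) = -23 + (7 - 28)*(-6) = -23 - 21*(-6) = -23 + 126 = 103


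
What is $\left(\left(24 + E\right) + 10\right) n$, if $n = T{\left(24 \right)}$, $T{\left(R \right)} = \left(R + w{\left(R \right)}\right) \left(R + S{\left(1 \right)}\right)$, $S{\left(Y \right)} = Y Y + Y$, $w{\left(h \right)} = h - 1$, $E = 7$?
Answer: $50102$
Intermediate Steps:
$w{\left(h \right)} = -1 + h$
$S{\left(Y \right)} = Y + Y^{2}$ ($S{\left(Y \right)} = Y^{2} + Y = Y + Y^{2}$)
$T{\left(R \right)} = \left(-1 + 2 R\right) \left(2 + R\right)$ ($T{\left(R \right)} = \left(R + \left(-1 + R\right)\right) \left(R + 1 \left(1 + 1\right)\right) = \left(-1 + 2 R\right) \left(R + 1 \cdot 2\right) = \left(-1 + 2 R\right) \left(R + 2\right) = \left(-1 + 2 R\right) \left(2 + R\right)$)
$n = 1222$ ($n = -2 + 2 \cdot 24^{2} + 3 \cdot 24 = -2 + 2 \cdot 576 + 72 = -2 + 1152 + 72 = 1222$)
$\left(\left(24 + E\right) + 10\right) n = \left(\left(24 + 7\right) + 10\right) 1222 = \left(31 + 10\right) 1222 = 41 \cdot 1222 = 50102$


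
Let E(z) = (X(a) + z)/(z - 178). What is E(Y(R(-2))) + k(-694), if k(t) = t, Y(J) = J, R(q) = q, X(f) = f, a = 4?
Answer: -62461/90 ≈ -694.01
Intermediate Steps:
E(z) = (4 + z)/(-178 + z) (E(z) = (4 + z)/(z - 178) = (4 + z)/(-178 + z))
E(Y(R(-2))) + k(-694) = (4 - 2)/(-178 - 2) - 694 = 2/(-180) - 694 = -1/180*2 - 694 = -1/90 - 694 = -62461/90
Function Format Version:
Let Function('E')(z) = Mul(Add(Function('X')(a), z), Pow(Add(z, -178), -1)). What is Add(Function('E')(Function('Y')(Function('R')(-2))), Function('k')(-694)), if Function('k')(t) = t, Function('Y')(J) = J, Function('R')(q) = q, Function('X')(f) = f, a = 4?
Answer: Rational(-62461, 90) ≈ -694.01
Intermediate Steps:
Function('E')(z) = Mul(Pow(Add(-178, z), -1), Add(4, z)) (Function('E')(z) = Mul(Add(4, z), Pow(Add(z, -178), -1)) = Mul(Add(4, z), Pow(Add(-178, z), -1)) = Mul(Pow(Add(-178, z), -1), Add(4, z)))
Add(Function('E')(Function('Y')(Function('R')(-2))), Function('k')(-694)) = Add(Mul(Pow(Add(-178, -2), -1), Add(4, -2)), -694) = Add(Mul(Pow(-180, -1), 2), -694) = Add(Mul(Rational(-1, 180), 2), -694) = Add(Rational(-1, 90), -694) = Rational(-62461, 90)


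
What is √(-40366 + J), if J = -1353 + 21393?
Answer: I*√20326 ≈ 142.57*I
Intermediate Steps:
J = 20040
√(-40366 + J) = √(-40366 + 20040) = √(-20326) = I*√20326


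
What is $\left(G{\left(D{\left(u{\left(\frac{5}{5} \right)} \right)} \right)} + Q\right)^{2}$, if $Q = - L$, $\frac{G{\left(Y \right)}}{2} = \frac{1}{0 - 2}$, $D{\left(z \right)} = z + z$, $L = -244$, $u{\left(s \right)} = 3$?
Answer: $59049$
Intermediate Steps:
$D{\left(z \right)} = 2 z$
$G{\left(Y \right)} = -1$ ($G{\left(Y \right)} = \frac{2}{0 - 2} = \frac{2}{-2} = 2 \left(- \frac{1}{2}\right) = -1$)
$Q = 244$ ($Q = \left(-1\right) \left(-244\right) = 244$)
$\left(G{\left(D{\left(u{\left(\frac{5}{5} \right)} \right)} \right)} + Q\right)^{2} = \left(-1 + 244\right)^{2} = 243^{2} = 59049$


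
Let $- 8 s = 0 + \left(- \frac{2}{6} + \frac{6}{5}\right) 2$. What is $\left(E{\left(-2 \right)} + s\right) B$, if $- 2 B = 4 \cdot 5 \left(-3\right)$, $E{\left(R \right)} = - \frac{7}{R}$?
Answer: $\frac{197}{2} \approx 98.5$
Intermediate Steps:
$s = - \frac{13}{60}$ ($s = - \frac{0 + \left(- \frac{2}{6} + \frac{6}{5}\right) 2}{8} = - \frac{0 + \left(\left(-2\right) \frac{1}{6} + 6 \cdot \frac{1}{5}\right) 2}{8} = - \frac{0 + \left(- \frac{1}{3} + \frac{6}{5}\right) 2}{8} = - \frac{0 + \frac{13}{15} \cdot 2}{8} = - \frac{0 + \frac{26}{15}}{8} = \left(- \frac{1}{8}\right) \frac{26}{15} = - \frac{13}{60} \approx -0.21667$)
$B = 30$ ($B = - \frac{4 \cdot 5 \left(-3\right)}{2} = - \frac{20 \left(-3\right)}{2} = \left(- \frac{1}{2}\right) \left(-60\right) = 30$)
$\left(E{\left(-2 \right)} + s\right) B = \left(- \frac{7}{-2} - \frac{13}{60}\right) 30 = \left(\left(-7\right) \left(- \frac{1}{2}\right) - \frac{13}{60}\right) 30 = \left(\frac{7}{2} - \frac{13}{60}\right) 30 = \frac{197}{60} \cdot 30 = \frac{197}{2}$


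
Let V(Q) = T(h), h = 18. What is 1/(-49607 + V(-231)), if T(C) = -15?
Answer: -1/49622 ≈ -2.0152e-5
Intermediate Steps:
V(Q) = -15
1/(-49607 + V(-231)) = 1/(-49607 - 15) = 1/(-49622) = -1/49622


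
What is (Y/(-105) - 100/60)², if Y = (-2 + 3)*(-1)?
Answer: 3364/1225 ≈ 2.7461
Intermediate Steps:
Y = -1 (Y = 1*(-1) = -1)
(Y/(-105) - 100/60)² = (-1/(-105) - 100/60)² = (-1*(-1/105) - 100*1/60)² = (1/105 - 5/3)² = (-58/35)² = 3364/1225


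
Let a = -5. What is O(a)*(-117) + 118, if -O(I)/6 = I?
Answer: -3392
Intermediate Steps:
O(I) = -6*I
O(a)*(-117) + 118 = -6*(-5)*(-117) + 118 = 30*(-117) + 118 = -3510 + 118 = -3392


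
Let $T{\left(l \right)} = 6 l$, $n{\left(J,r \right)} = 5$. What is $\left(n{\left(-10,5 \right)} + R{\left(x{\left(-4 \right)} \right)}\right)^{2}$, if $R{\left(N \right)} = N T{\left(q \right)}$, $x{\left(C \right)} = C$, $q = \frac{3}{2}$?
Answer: $961$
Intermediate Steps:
$q = \frac{3}{2}$ ($q = 3 \cdot \frac{1}{2} = \frac{3}{2} \approx 1.5$)
$R{\left(N \right)} = 9 N$ ($R{\left(N \right)} = N 6 \cdot \frac{3}{2} = N 9 = 9 N$)
$\left(n{\left(-10,5 \right)} + R{\left(x{\left(-4 \right)} \right)}\right)^{2} = \left(5 + 9 \left(-4\right)\right)^{2} = \left(5 - 36\right)^{2} = \left(-31\right)^{2} = 961$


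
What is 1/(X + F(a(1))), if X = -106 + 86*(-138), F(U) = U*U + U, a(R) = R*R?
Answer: -1/11972 ≈ -8.3528e-5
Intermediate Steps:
a(R) = R²
F(U) = U + U² (F(U) = U² + U = U + U²)
X = -11974 (X = -106 - 11868 = -11974)
1/(X + F(a(1))) = 1/(-11974 + 1²*(1 + 1²)) = 1/(-11974 + 1*(1 + 1)) = 1/(-11974 + 1*2) = 1/(-11974 + 2) = 1/(-11972) = -1/11972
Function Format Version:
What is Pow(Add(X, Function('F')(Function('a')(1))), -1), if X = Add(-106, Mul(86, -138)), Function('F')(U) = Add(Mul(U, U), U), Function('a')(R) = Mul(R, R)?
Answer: Rational(-1, 11972) ≈ -8.3528e-5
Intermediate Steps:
Function('a')(R) = Pow(R, 2)
Function('F')(U) = Add(U, Pow(U, 2)) (Function('F')(U) = Add(Pow(U, 2), U) = Add(U, Pow(U, 2)))
X = -11974 (X = Add(-106, -11868) = -11974)
Pow(Add(X, Function('F')(Function('a')(1))), -1) = Pow(Add(-11974, Mul(Pow(1, 2), Add(1, Pow(1, 2)))), -1) = Pow(Add(-11974, Mul(1, Add(1, 1))), -1) = Pow(Add(-11974, Mul(1, 2)), -1) = Pow(Add(-11974, 2), -1) = Pow(-11972, -1) = Rational(-1, 11972)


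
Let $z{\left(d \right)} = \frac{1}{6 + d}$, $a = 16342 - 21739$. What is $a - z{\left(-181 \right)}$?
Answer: $- \frac{944474}{175} \approx -5397.0$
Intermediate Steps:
$a = -5397$ ($a = 16342 - 21739 = -5397$)
$a - z{\left(-181 \right)} = -5397 - \frac{1}{6 - 181} = -5397 - \frac{1}{-175} = -5397 - - \frac{1}{175} = -5397 + \frac{1}{175} = - \frac{944474}{175}$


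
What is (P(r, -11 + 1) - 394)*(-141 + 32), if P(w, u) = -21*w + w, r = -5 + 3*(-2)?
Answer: 18966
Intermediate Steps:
r = -11 (r = -5 - 6 = -11)
P(w, u) = -20*w
(P(r, -11 + 1) - 394)*(-141 + 32) = (-20*(-11) - 394)*(-141 + 32) = (220 - 394)*(-109) = -174*(-109) = 18966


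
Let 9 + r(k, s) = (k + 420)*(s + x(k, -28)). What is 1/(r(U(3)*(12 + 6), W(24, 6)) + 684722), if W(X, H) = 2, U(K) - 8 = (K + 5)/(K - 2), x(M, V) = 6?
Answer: 1/690377 ≈ 1.4485e-6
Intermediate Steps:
U(K) = 8 + (5 + K)/(-2 + K) (U(K) = 8 + (K + 5)/(K - 2) = 8 + (5 + K)/(-2 + K))
r(k, s) = -9 + (6 + s)*(420 + k) (r(k, s) = -9 + (k + 420)*(s + 6) = -9 + (420 + k)*(6 + s) = -9 + (6 + s)*(420 + k))
1/(r(U(3)*(12 + 6), W(24, 6)) + 684722) = 1/((2511 + 6*(((-11 + 9*3)/(-2 + 3))*(12 + 6)) + 420*2 + (((-11 + 9*3)/(-2 + 3))*(12 + 6))*2) + 684722) = 1/((2511 + 6*(((-11 + 27)/1)*18) + 840 + (((-11 + 27)/1)*18)*2) + 684722) = 1/((2511 + 6*((1*16)*18) + 840 + ((1*16)*18)*2) + 684722) = 1/((2511 + 6*(16*18) + 840 + (16*18)*2) + 684722) = 1/((2511 + 6*288 + 840 + 288*2) + 684722) = 1/((2511 + 1728 + 840 + 576) + 684722) = 1/(5655 + 684722) = 1/690377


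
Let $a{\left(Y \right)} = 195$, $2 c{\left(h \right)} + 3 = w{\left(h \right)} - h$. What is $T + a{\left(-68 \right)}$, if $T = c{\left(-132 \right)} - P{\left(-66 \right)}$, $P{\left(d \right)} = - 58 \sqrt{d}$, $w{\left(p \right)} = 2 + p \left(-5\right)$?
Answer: $\frac{1181}{2} + 58 i \sqrt{66} \approx 590.5 + 471.19 i$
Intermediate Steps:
$w{\left(p \right)} = 2 - 5 p$
$c{\left(h \right)} = - \frac{1}{2} - 3 h$ ($c{\left(h \right)} = - \frac{3}{2} + \frac{\left(2 - 5 h\right) - h}{2} = - \frac{3}{2} + \frac{2 - 6 h}{2} = - \frac{3}{2} - \left(-1 + 3 h\right) = - \frac{1}{2} - 3 h$)
$T = \frac{791}{2} + 58 i \sqrt{66}$ ($T = \left(- \frac{1}{2} - -396\right) - - 58 \sqrt{-66} = \left(- \frac{1}{2} + 396\right) - - 58 i \sqrt{66} = \frac{791}{2} - - 58 i \sqrt{66} = \frac{791}{2} + 58 i \sqrt{66} \approx 395.5 + 471.19 i$)
$T + a{\left(-68 \right)} = \left(\frac{791}{2} + 58 i \sqrt{66}\right) + 195 = \frac{1181}{2} + 58 i \sqrt{66}$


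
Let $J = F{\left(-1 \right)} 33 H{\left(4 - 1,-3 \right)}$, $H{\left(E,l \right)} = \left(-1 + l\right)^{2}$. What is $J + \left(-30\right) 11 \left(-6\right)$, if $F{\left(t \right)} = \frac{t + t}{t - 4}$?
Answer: $\frac{10956}{5} \approx 2191.2$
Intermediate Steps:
$F{\left(t \right)} = \frac{2 t}{-4 + t}$
$J = \frac{1056}{5}$ ($J = 2 \left(-1\right) \frac{1}{-4 - 1} \cdot 33 \left(-1 - 3\right)^{2} = 2 \left(-1\right) \frac{1}{-5} \cdot 33 \left(-4\right)^{2} = 2 \left(-1\right) \left(- \frac{1}{5}\right) 33 \cdot 16 = \frac{2}{5} \cdot 33 \cdot 16 = \frac{66}{5} \cdot 16 = \frac{1056}{5} \approx 211.2$)
$J + \left(-30\right) 11 \left(-6\right) = \frac{1056}{5} + \left(-30\right) 11 \left(-6\right) = \frac{1056}{5} - -1980 = \frac{1056}{5} + 1980 = \frac{10956}{5}$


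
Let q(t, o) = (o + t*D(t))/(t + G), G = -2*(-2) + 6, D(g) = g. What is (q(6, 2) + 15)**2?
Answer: 19321/64 ≈ 301.89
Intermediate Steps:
G = 10 (G = 4 + 6 = 10)
q(t, o) = (o + t**2)/(10 + t) (q(t, o) = (o + t*t)/(t + 10) = (o + t**2)/(10 + t))
(q(6, 2) + 15)**2 = ((2 + 6**2)/(10 + 6) + 15)**2 = ((2 + 36)/16 + 15)**2 = ((1/16)*38 + 15)**2 = (19/8 + 15)**2 = (139/8)**2 = 19321/64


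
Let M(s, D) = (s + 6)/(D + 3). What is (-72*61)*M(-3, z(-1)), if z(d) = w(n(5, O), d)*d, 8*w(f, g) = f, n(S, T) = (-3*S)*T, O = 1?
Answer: -35136/13 ≈ -2702.8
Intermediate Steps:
n(S, T) = -3*S*T
w(f, g) = f/8
z(d) = -15*d/8 (z(d) = ((-3*5*1)/8)*d = ((⅛)*(-15))*d = -15*d/8)
M(s, D) = (6 + s)/(3 + D)
(-72*61)*M(-3, z(-1)) = (-72*61)*((6 - 3)/(3 - 15/8*(-1))) = -4392*3/(3 + 15/8) = -4392*3/39/8 = -11712*3/13 = -4392*8/13 = -35136/13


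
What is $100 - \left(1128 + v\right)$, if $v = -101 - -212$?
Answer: $-1139$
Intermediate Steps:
$v = 111$ ($v = -101 + 212 = 111$)
$100 - \left(1128 + v\right) = 100 - 1239 = -1139$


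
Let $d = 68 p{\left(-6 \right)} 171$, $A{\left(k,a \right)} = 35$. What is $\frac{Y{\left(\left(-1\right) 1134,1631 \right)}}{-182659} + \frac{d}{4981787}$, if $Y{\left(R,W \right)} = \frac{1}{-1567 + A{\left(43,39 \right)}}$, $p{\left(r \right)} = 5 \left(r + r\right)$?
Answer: $- \frac{195234292694053}{1394071330861756} \approx -0.14005$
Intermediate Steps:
$p{\left(r \right)} = 10 r$ ($p{\left(r \right)} = 5 \cdot 2 r = 10 r$)
$Y{\left(R,W \right)} = - \frac{1}{1532}$ ($Y{\left(R,W \right)} = \frac{1}{-1567 + 35} = \frac{1}{-1532} = - \frac{1}{1532}$)
$d = -697680$ ($d = 68 \cdot 10 \left(-6\right) 171 = 68 \left(-60\right) 171 = \left(-4080\right) 171 = -697680$)
$\frac{Y{\left(\left(-1\right) 1134,1631 \right)}}{-182659} + \frac{d}{4981787} = - \frac{1}{1532 \left(-182659\right)} - \frac{697680}{4981787} = \left(- \frac{1}{1532}\right) \left(- \frac{1}{182659}\right) - \frac{697680}{4981787} = \frac{1}{279833588} - \frac{697680}{4981787} = - \frac{195234292694053}{1394071330861756}$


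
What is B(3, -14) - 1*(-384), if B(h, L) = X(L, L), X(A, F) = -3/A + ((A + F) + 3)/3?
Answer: 15787/42 ≈ 375.88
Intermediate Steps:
X(A, F) = 1 - 3/A + A/3 + F/3 (X(A, F) = -3/A + (3 + A + F)*(⅓) = -3/A + (1 + A/3 + F/3) = 1 - 3/A + A/3 + F/3)
B(h, L) = (-9 + L*(3 + 2*L))/(3*L) (B(h, L) = (-9 + L*(3 + L + L))/(3*L) = (-9 + L*(3 + 2*L))/(3*L))
B(3, -14) - 1*(-384) = (1 - 3/(-14) + (⅔)*(-14)) - 1*(-384) = (1 - 3*(-1/14) - 28/3) + 384 = (1 + 3/14 - 28/3) + 384 = -341/42 + 384 = 15787/42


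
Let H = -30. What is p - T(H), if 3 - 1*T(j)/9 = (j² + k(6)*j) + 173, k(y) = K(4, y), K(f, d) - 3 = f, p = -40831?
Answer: -33091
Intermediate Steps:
K(f, d) = 3 + f
k(y) = 7 (k(y) = 3 + 4 = 7)
T(j) = -1530 - 63*j - 9*j² (T(j) = 27 - 9*((j² + 7*j) + 173) = 27 - 9*(173 + j² + 7*j) = 27 + (-1557 - 63*j - 9*j²) = -1530 - 63*j - 9*j²)
p - T(H) = -40831 - (-1530 - 63*(-30) - 9*(-30)²) = -40831 - (-1530 + 1890 - 9*900) = -40831 - (-1530 + 1890 - 8100) = -40831 - 1*(-7740) = -40831 + 7740 = -33091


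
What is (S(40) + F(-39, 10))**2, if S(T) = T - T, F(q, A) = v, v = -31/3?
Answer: 961/9 ≈ 106.78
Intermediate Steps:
v = -31/3 (v = -31*1/3 = -31/3 ≈ -10.333)
F(q, A) = -31/3
S(T) = 0
(S(40) + F(-39, 10))**2 = (0 - 31/3)**2 = (-31/3)**2 = 961/9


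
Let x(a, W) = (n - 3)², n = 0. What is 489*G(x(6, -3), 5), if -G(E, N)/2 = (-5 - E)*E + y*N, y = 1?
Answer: 118338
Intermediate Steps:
x(a, W) = 9 (x(a, W) = (0 - 3)² = (-3)² = 9)
G(E, N) = -2*N - 2*E*(-5 - E) (G(E, N) = -2*((-5 - E)*E + 1*N) = -2*(E*(-5 - E) + N) = -2*(N + E*(-5 - E)) = -2*N - 2*E*(-5 - E))
489*G(x(6, -3), 5) = 489*(-2*5 + 2*9² + 10*9) = 489*(-10 + 2*81 + 90) = 489*(-10 + 162 + 90) = 489*242 = 118338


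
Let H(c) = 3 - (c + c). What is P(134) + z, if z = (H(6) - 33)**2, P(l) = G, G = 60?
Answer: 1824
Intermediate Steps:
P(l) = 60
H(c) = 3 - 2*c
z = 1764 (z = ((3 - 2*6) - 33)**2 = ((3 - 12) - 33)**2 = (-9 - 33)**2 = (-42)**2 = 1764)
P(134) + z = 60 + 1764 = 1824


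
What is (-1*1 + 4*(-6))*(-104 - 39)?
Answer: 3575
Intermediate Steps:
(-1*1 + 4*(-6))*(-104 - 39) = (-1 - 24)*(-143) = -25*(-143) = 3575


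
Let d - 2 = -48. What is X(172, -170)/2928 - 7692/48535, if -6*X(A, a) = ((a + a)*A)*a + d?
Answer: -241324228223/426331440 ≈ -566.05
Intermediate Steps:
d = -46 (d = 2 - 48 = -46)
X(A, a) = 23/3 - A*a²/3 (X(A, a) = -(((a + a)*A)*a - 46)/6 = -(((2*a)*A)*a - 46)/6 = -((2*A*a)*a - 46)/6 = -(2*A*a² - 46)/6 = -(-46 + 2*A*a²)/6 = 23/3 - A*a²/3)
X(172, -170)/2928 - 7692/48535 = (23/3 - ⅓*172*(-170)²)/2928 - 7692/48535 = (23/3 - ⅓*172*28900)*(1/2928) - 7692*1/48535 = (23/3 - 4970800/3)*(1/2928) - 7692/48535 = -4970777/3*1/2928 - 7692/48535 = -4970777/8784 - 7692/48535 = -241324228223/426331440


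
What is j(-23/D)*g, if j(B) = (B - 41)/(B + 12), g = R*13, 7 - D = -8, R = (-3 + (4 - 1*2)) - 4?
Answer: 41470/157 ≈ 264.14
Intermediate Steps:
R = -5 (R = (-3 + (4 - 2)) - 4 = (-3 + 2) - 4 = -1 - 4 = -5)
D = 15 (D = 7 - 1*(-8) = 7 + 8 = 15)
g = -65 (g = -5*13 = -65)
j(B) = (-41 + B)/(12 + B)
j(-23/D)*g = ((-41 - 23/15)/(12 - 23/15))*(-65) = (-638/15/(157/15))*(-65) = ((15/157)*(-638/15))*(-65) = -638/157*(-65) = 41470/157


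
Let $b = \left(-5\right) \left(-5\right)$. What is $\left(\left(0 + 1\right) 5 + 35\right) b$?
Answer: $1000$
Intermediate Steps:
$b = 25$
$\left(\left(0 + 1\right) 5 + 35\right) b = \left(\left(0 + 1\right) 5 + 35\right) 25 = \left(1 \cdot 5 + 35\right) 25 = \left(5 + 35\right) 25 = 40 \cdot 25 = 1000$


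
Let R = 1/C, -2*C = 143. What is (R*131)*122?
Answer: -31964/143 ≈ -223.52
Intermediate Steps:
C = -143/2 (C = -½*143 = -143/2 ≈ -71.500)
R = -2/143 (R = 1/(-143/2) = -2/143 ≈ -0.013986)
(R*131)*122 = -2/143*131*122 = -262/143*122 = -31964/143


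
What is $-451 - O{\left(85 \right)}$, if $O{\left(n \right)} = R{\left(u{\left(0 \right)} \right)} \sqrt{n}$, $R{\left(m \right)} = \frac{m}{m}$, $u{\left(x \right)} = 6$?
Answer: $-451 - \sqrt{85} \approx -460.22$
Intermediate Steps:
$R{\left(m \right)} = 1$
$O{\left(n \right)} = \sqrt{n}$ ($O{\left(n \right)} = 1 \sqrt{n} = \sqrt{n}$)
$-451 - O{\left(85 \right)} = -451 - \sqrt{85}$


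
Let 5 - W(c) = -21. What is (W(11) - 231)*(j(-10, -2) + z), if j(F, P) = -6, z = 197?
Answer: -39155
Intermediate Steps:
W(c) = 26 (W(c) = 5 - 1*(-21) = 5 + 21 = 26)
(W(11) - 231)*(j(-10, -2) + z) = (26 - 231)*(-6 + 197) = -205*191 = -39155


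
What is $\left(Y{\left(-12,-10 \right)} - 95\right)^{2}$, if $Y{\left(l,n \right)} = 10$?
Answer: $7225$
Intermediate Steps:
$\left(Y{\left(-12,-10 \right)} - 95\right)^{2} = \left(10 - 95\right)^{2} = \left(-85\right)^{2} = 7225$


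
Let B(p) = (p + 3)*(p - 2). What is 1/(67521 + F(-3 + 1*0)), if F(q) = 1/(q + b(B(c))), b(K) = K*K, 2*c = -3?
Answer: 393/26535769 ≈ 1.4810e-5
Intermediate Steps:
c = -3/2 (c = (½)*(-3) = -3/2 ≈ -1.5000)
B(p) = (-2 + p)*(3 + p) (B(p) = (3 + p)*(-2 + p) = (-2 + p)*(3 + p))
b(K) = K²
F(q) = 1/(441/16 + q) (F(q) = 1/(q + (-6 - 3/2 + (-3/2)²)²) = 1/(q + (-6 - 3/2 + 9/4)²) = 1/(q + (-21/4)²) = 1/(q + 441/16) = 1/(441/16 + q))
1/(67521 + F(-3 + 1*0)) = 1/(67521 + 16/(441 + 16*(-3 + 1*0))) = 1/(67521 + 16/(441 + 16*(-3 + 0))) = 1/(67521 + 16/(441 + 16*(-3))) = 1/(67521 + 16/(441 - 48)) = 1/(67521 + 16/393) = 1/(26535769/393) = 393/26535769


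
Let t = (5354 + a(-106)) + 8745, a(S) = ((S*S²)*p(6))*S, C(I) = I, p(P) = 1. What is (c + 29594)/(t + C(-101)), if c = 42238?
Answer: 35916/63130847 ≈ 0.00056891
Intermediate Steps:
a(S) = S⁴ (a(S) = ((S*S²)*1)*S = (S³*1)*S = S³*S = S⁴)
t = 126261795 (t = (5354 + (-106)⁴) + 8745 = (5354 + 126247696) + 8745 = 126253050 + 8745 = 126261795)
(c + 29594)/(t + C(-101)) = (42238 + 29594)/(126261795 - 101) = 71832/126261694 = 71832*(1/126261694) = 35916/63130847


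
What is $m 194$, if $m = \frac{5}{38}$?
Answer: $\frac{485}{19} \approx 25.526$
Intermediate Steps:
$m = \frac{5}{38}$ ($m = 5 \cdot \frac{1}{38} = \frac{5}{38} \approx 0.13158$)
$m 194 = \frac{5}{38} \cdot 194 = \frac{485}{19}$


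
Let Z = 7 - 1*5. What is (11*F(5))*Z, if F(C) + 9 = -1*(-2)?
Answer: -154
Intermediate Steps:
Z = 2 (Z = 7 - 5 = 2)
F(C) = -7 (F(C) = -9 - 1*(-2) = -9 + 2 = -7)
(11*F(5))*Z = (11*(-7))*2 = -77*2 = -154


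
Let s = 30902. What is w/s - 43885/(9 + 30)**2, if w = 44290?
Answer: -644384590/23500971 ≈ -27.419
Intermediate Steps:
w/s - 43885/(9 + 30)**2 = 44290/30902 - 43885/(9 + 30)**2 = 44290*(1/30902) - 43885/(39**2) = 22145/15451 - 43885/1521 = -644384590/23500971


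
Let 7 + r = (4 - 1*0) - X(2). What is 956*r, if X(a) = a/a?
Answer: -3824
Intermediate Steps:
X(a) = 1
r = -4 (r = -7 + ((4 - 1*0) - 1*1) = -7 + ((4 + 0) - 1) = -7 + (4 - 1) = -7 + 3 = -4)
956*r = 956*(-4) = -3824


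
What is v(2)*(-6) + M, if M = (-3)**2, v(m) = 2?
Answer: -3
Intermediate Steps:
M = 9
v(2)*(-6) + M = 2*(-6) + 9 = -12 + 9 = -3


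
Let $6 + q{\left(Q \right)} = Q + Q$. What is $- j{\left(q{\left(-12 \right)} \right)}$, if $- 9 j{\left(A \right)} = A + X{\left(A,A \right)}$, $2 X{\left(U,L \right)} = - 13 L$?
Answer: $\frac{55}{3} \approx 18.333$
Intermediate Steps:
$X{\left(U,L \right)} = - \frac{13 L}{2}$ ($X{\left(U,L \right)} = \frac{\left(-13\right) L}{2} = - \frac{13 L}{2}$)
$q{\left(Q \right)} = -6 + 2 Q$ ($q{\left(Q \right)} = -6 + \left(Q + Q\right) = -6 + 2 Q$)
$j{\left(A \right)} = \frac{11 A}{18}$ ($j{\left(A \right)} = - \frac{A - \frac{13 A}{2}}{9} = - \frac{\left(- \frac{11}{2}\right) A}{9} = \frac{11 A}{18}$)
$- j{\left(q{\left(-12 \right)} \right)} = - \frac{11 \left(-6 + 2 \left(-12\right)\right)}{18} = - \frac{11 \left(-6 - 24\right)}{18} = - \frac{11 \left(-30\right)}{18} = \left(-1\right) \left(- \frac{55}{3}\right) = \frac{55}{3}$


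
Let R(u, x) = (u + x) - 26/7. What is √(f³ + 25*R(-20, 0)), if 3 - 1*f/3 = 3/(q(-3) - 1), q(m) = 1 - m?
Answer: I*√18466/7 ≈ 19.413*I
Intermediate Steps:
R(u, x) = -26/7 + u + x (R(u, x) = (u + x) - 26*⅐ = (u + x) - 26/7 = -26/7 + u + x)
f = 6 (f = 9 - 9/((1 - 1*(-3)) - 1) = 9 - 9/((1 + 3) - 1) = 9 - 9/(4 - 1) = 9 - 9/3 = 9 - 3*1 = 9 - 3 = 6)
√(f³ + 25*R(-20, 0)) = √(6³ + 25*(-26/7 - 20 + 0)) = √(216 + 25*(-166/7)) = √(216 - 4150/7) = √(-2638/7) = I*√18466/7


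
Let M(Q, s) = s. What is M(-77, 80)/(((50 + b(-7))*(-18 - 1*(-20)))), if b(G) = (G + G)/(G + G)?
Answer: 40/51 ≈ 0.78431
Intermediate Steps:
b(G) = 1 (b(G) = (2*G)/((2*G)) = (2*G)*(1/(2*G)) = 1)
M(-77, 80)/(((50 + b(-7))*(-18 - 1*(-20)))) = 80/(((50 + 1)*(-18 - 1*(-20)))) = 80/((51*(-18 + 20))) = 80/((51*2)) = 80/102 = 80*(1/102) = 40/51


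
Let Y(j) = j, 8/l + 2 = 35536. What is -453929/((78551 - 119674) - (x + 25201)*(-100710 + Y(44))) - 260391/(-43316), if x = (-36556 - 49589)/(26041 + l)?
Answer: 305577474665616926595709/50834275943480983574348 ≈ 6.0112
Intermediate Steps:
l = 4/17767 (l = 8/(-2 + 35536) = 8/35534 = 8*(1/35534) = 4/17767 ≈ 0.00022514)
x = -1530538215/462670451 (x = (-36556 - 49589)/(26041 + 4/17767) = -86145/462670451/17767 = -86145*17767/462670451 = -1530538215/462670451 ≈ -3.3081)
-453929/((78551 - 119674) - (x + 25201)*(-100710 + Y(44))) - 260391/(-43316) = -453929/((78551 - 119674) - (-1530538215/462670451 + 25201)*(-100710 + 44)) - 260391/(-43316) = -453929/(-41123 - 11658227497436*(-100666)/462670451) - 260391*(-1/43316) = -453929/(-41123 - 1*(-1173587129256892376/462670451)) + 260391/43316 = -453929/(-41123 + 1173587129256892376/462670451) + 260391/43316 = -453929/1173568102859935903/462670451 + 260391/43316 = -453929*462670451/1173568102859935903 + 260391/43316 = -210019535151979/1173568102859935903 + 260391/43316 = 305577474665616926595709/50834275943480983574348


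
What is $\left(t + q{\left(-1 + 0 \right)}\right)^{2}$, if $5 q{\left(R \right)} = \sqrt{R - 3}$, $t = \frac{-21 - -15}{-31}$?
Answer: $- \frac{2944}{24025} + \frac{24 i}{155} \approx -0.12254 + 0.15484 i$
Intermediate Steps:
$t = \frac{6}{31}$ ($t = \left(-21 + 15\right) \left(- \frac{1}{31}\right) = \left(-6\right) \left(- \frac{1}{31}\right) = \frac{6}{31} \approx 0.19355$)
$q{\left(R \right)} = \frac{\sqrt{-3 + R}}{5}$ ($q{\left(R \right)} = \frac{\sqrt{R - 3}}{5} = \frac{\sqrt{-3 + R}}{5}$)
$\left(t + q{\left(-1 + 0 \right)}\right)^{2} = \left(\frac{6}{31} + \frac{\sqrt{-3 + \left(-1 + 0\right)}}{5}\right)^{2} = \left(\frac{6}{31} + \frac{\sqrt{-3 - 1}}{5}\right)^{2} = \left(\frac{6}{31} + \frac{\sqrt{-4}}{5}\right)^{2} = \left(\frac{6}{31} + \frac{2 i}{5}\right)^{2}$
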